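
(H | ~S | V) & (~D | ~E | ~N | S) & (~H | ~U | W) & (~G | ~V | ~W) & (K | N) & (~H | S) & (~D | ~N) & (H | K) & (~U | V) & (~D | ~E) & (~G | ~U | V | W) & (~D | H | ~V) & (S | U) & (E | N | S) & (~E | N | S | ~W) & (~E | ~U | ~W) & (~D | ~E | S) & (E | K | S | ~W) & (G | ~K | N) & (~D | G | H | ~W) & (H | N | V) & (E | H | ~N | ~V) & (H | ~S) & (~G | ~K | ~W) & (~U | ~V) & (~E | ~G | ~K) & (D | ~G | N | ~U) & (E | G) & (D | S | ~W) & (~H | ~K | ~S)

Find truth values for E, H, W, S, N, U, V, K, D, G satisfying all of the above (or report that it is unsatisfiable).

Set E = True.
  then (~D | ~E) forces D = False.
Try H = False:
  (H | K) forces K = True.
  (H | ~S) forces S = False.
  (S | U) forces U = True.
  (~U | V) forces V = True.
  clause (~U | ~V) is falsified — backtrack.
So H = True.
  then (~H | S) forces S = True.
  then (~H | ~K | ~S) forces K = False.
  then (K | N) forces N = True.
Set W = True.
  then (~E | ~U | ~W) forces U = False.
Set V = False.
Set G = False.
All clauses satisfied.

E: True, H: True, W: True, S: True, N: True, U: False, V: False, K: False, D: False, G: False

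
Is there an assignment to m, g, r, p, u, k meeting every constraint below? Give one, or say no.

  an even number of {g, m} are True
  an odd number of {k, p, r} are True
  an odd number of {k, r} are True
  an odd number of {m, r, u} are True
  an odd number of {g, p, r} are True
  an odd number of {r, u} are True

m=F; g=F; r=T; p=F; u=F; k=F

{g, m}: 0 true → even ✓
{k, p, r}: 1 true → odd ✓
{k, r}: 1 true → odd ✓
{m, r, u}: 1 true → odd ✓
{g, p, r}: 1 true → odd ✓
{r, u}: 1 true → odd ✓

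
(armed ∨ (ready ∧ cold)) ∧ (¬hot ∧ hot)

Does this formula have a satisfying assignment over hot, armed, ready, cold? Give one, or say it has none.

Unsatisfiable — no assignment works.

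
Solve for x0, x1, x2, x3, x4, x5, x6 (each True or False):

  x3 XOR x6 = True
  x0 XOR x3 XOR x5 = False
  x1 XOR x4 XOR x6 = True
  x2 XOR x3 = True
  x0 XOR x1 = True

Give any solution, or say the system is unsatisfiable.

x0 = False, x1 = True, x2 = False, x3 = True, x4 = False, x5 = True, x6 = False

x3 XOR x6 = T XOR F = True ✓
x0 XOR x3 XOR x5 = F XOR T XOR T = False ✓
x1 XOR x4 XOR x6 = T XOR F XOR F = True ✓
x2 XOR x3 = F XOR T = True ✓
x0 XOR x1 = F XOR T = True ✓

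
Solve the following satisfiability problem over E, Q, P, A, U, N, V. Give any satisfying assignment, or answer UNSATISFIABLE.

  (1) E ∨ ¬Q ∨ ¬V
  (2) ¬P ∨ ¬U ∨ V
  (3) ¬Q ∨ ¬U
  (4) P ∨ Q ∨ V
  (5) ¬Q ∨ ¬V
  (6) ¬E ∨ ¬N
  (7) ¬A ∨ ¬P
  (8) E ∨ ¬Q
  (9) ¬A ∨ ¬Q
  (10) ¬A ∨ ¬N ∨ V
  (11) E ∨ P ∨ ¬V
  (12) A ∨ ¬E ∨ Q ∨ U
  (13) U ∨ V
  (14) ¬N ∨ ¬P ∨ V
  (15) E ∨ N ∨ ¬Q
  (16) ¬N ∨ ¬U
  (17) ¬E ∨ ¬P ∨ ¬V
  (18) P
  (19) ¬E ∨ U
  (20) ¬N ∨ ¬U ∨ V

Unit clause (P) forces P = True.
In (¬A ∨ ¬P) only ¬A is left, so A = False.
Try E = True:
  (¬E ∨ ¬N) forces N = False.
  (¬E ∨ ¬P ∨ ¬V) forces V = False.
  (¬P ∨ ¬U ∨ V) forces U = False.
  clause (U ∨ V) is falsified — backtrack.
So E = False.
  then (E ∨ ¬Q) forces Q = False.
Set U = False.
  then (U ∨ V) forces V = True.
Set N = True.
All clauses satisfied.

E=F; Q=F; P=T; A=F; U=F; N=T; V=T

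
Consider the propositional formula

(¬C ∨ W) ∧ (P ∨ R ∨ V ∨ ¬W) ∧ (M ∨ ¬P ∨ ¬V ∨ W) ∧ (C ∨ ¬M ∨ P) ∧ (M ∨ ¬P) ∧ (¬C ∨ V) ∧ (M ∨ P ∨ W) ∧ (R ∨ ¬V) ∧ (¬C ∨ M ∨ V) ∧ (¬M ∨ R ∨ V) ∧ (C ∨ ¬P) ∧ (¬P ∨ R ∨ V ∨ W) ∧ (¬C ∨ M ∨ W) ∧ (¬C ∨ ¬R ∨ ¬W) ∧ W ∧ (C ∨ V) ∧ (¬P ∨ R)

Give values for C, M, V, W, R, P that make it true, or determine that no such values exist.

Unit clause (W) forces W = True.
Try C = True:
  (¬C ∨ V) forces V = True.
  (R ∨ ¬V) forces R = True.
  clause (¬C ∨ ¬R ∨ ¬W) is falsified — backtrack.
So C = False.
  then (C ∨ ¬P) forces P = False.
  then (C ∨ V) forces V = True.
  then (C ∨ ¬M ∨ P) forces M = False.
  then (R ∨ ¬V) forces R = True.
All clauses satisfied.

C = False, M = False, V = True, W = True, R = True, P = False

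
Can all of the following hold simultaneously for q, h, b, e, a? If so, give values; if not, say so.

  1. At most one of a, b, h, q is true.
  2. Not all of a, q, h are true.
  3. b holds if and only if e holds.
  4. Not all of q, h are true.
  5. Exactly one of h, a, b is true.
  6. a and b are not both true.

q = False, h = True, b = False, e = False, a = False

  (1) {a, b, h, q}: 1 true — at most one ✓
  (2) {a, q, h}: 1/3 true — not all ✓
  (3) b=F, e=F — same ✓
  (4) {q, h}: 1/2 true — not all ✓
  (5) {h, a, b}: 1 true — exactly one ✓
  (6) a=F, b=F — not both ✓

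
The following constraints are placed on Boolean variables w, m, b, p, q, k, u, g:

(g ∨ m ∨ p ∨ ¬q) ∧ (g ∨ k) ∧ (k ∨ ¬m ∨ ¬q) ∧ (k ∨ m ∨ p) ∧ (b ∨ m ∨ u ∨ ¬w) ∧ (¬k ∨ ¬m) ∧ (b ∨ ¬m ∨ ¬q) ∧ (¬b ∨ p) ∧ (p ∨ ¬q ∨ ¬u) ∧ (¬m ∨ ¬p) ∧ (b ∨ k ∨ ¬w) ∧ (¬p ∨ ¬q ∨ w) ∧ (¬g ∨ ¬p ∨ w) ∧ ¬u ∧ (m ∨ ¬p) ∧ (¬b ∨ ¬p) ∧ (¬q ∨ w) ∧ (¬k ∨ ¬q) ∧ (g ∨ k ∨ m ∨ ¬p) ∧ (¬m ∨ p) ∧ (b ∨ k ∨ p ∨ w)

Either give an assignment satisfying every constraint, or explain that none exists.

Unit clause (¬u) forces u = False.
Set w = False.
  then (¬q ∨ w) forces q = False.
Set m = False.
  then (m ∨ ¬p) forces p = False.
  then (k ∨ m ∨ p) forces k = True.
  then (¬b ∨ p) forces b = False.
Set g = True.
All clauses satisfied.

w=F, m=F, b=F, p=F, q=F, k=T, u=F, g=T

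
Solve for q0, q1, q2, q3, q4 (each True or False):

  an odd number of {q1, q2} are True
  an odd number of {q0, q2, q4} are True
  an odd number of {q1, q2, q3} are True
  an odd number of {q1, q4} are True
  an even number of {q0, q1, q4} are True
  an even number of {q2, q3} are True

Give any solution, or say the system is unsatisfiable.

q0: True, q1: True, q2: False, q3: False, q4: False

{q1, q2}: 1 true → odd ✓
{q0, q2, q4}: 1 true → odd ✓
{q1, q2, q3}: 1 true → odd ✓
{q1, q4}: 1 true → odd ✓
{q0, q1, q4}: 2 true → even ✓
{q2, q3}: 0 true → even ✓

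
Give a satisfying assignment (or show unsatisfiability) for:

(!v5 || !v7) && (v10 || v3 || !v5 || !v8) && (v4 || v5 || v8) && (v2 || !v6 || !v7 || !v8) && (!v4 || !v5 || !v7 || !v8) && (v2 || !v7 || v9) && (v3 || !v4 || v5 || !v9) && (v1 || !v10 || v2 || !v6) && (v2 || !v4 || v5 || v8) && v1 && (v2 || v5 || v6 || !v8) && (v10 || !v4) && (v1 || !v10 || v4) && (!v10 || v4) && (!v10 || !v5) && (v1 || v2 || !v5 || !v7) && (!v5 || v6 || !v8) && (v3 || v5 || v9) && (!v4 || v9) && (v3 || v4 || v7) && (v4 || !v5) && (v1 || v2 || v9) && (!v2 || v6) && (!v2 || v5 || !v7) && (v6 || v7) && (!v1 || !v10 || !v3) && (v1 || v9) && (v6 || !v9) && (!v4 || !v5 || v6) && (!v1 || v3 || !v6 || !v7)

v1: True, v2: True, v3: True, v4: False, v5: False, v6: True, v7: False, v8: True, v9: True, v10: False

Unit clause (v1) forces v1 = True.
Set v2 = True.
  then (!v2 || v6) forces v6 = True.
Set v3 = True.
  then (!v1 || !v10 || !v3) forces v10 = False.
  then (v10 || !v4) forces v4 = False.
  then (v4 || !v5) forces v5 = False.
  then (!v2 || v5 || !v7) forces v7 = False.
  then (v4 || v5 || v8) forces v8 = True.
Set v9 = True.
All clauses satisfied.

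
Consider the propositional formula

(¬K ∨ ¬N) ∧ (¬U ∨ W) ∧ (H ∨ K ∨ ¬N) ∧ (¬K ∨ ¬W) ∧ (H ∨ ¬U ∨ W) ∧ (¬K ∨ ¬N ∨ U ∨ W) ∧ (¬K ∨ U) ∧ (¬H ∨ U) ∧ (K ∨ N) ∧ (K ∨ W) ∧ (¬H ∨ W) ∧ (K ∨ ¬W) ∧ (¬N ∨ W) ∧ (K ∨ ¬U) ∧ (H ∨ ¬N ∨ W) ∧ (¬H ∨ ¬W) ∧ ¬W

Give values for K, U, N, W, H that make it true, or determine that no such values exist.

Unsatisfiable

Case W = True:
  Clause (¬W) is falsified — contradiction.
Case W = False:
  (¬U ∨ W) forces U = False.
  (¬K ∨ U) forces K = False.
  Clause (K ∨ W) is falsified — contradiction.
Both cases fail, so the formula is unsatisfiable.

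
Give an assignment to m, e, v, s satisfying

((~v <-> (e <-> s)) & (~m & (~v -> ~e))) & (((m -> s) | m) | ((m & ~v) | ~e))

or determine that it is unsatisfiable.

m = False, e = False, v = False, s = False

  (~v <-> (e <-> s)) & (~m & (~v -> ~e)) = True
    ~v <-> (e <-> s) = True
      ~v = True
      e <-> s = True
    ~m & (~v -> ~e) = True
      ~m = True
      ~v -> ~e = True
        ~v = True
        ~e = True
  ((m -> s) | m) | ((m & ~v) | ~e) = True
    (m -> s) | m = True
      m -> s = True
    (m & ~v) | ~e = True
      m & ~v = False
        ~v = True
      ~e = True
Both conjuncts True, so the formula holds.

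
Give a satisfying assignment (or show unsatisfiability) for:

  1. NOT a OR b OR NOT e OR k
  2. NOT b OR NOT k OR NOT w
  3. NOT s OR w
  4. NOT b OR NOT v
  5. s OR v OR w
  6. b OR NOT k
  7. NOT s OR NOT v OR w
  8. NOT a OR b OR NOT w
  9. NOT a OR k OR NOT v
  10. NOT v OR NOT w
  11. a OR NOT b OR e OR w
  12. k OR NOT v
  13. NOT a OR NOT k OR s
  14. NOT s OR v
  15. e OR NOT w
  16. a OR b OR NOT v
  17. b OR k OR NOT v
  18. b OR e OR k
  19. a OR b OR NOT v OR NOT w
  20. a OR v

k: False; w: True; v: False; e: True; a: True; s: False; b: True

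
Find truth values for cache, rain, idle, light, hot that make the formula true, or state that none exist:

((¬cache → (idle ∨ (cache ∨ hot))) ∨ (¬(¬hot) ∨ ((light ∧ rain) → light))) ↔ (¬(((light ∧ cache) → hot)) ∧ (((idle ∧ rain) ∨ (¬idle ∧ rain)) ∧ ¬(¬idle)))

cache = True; rain = True; idle = True; light = True; hot = False

  ((¬cache → (idle ∨ (cache ∨ hot))) ∨ (¬(¬hot) ∨ ((light ∧ rain) → light))) ↔ (¬(((light ∧ cache) → hot)) ∧ (((idle ∧ rain) ∨ (¬idle ∧ rain)) ∧ ¬(¬idle))) = True
    (¬cache → (idle ∨ (cache ∨ hot))) ∨ (¬(¬hot) ∨ ((light ∧ rain) → light)) = True
      ¬cache → (idle ∨ (cache ∨ hot)) = True
        ¬cache = False
        idle ∨ (cache ∨ hot) = True
          cache ∨ hot = True
      ¬(¬hot) ∨ ((light ∧ rain) → light) = True
        ¬(¬hot) = False
          ¬hot = True
        (light ∧ rain) → light = True
          light ∧ rain = True
    ¬(((light ∧ cache) → hot)) ∧ (((idle ∧ rain) ∨ (¬idle ∧ rain)) ∧ ¬(¬idle)) = True
      ¬(((light ∧ cache) → hot)) = True
        (light ∧ cache) → hot = False
          light ∧ cache = True
      ((idle ∧ rain) ∨ (¬idle ∧ rain)) ∧ ¬(¬idle) = True
        (idle ∧ rain) ∨ (¬idle ∧ rain) = True
          idle ∧ rain = True
          ¬idle ∧ rain = False
            ¬idle = False
        ¬(¬idle) = True
          ¬idle = False
The formula evaluates to True.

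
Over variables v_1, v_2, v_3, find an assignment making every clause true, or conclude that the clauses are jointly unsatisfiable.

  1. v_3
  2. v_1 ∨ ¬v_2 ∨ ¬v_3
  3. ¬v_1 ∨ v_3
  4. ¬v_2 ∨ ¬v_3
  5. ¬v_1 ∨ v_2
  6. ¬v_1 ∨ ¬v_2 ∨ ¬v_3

v_1=F, v_2=F, v_3=T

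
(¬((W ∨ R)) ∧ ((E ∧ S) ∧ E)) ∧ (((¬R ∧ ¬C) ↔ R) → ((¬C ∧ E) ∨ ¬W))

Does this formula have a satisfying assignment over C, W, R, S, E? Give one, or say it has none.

C = False; W = False; R = False; S = True; E = True

  ¬((W ∨ R)) ∧ ((E ∧ S) ∧ E) = True
    ¬((W ∨ R)) = True
      W ∨ R = False
    (E ∧ S) ∧ E = True
      E ∧ S = True
  ((¬R ∧ ¬C) ↔ R) → ((¬C ∧ E) ∨ ¬W) = True
    (¬R ∧ ¬C) ↔ R = False
      ¬R ∧ ¬C = True
        ¬R = True
        ¬C = True
    (¬C ∧ E) ∨ ¬W = True
      ¬C ∧ E = True
        ¬C = True
      ¬W = True
Both conjuncts True, so the formula holds.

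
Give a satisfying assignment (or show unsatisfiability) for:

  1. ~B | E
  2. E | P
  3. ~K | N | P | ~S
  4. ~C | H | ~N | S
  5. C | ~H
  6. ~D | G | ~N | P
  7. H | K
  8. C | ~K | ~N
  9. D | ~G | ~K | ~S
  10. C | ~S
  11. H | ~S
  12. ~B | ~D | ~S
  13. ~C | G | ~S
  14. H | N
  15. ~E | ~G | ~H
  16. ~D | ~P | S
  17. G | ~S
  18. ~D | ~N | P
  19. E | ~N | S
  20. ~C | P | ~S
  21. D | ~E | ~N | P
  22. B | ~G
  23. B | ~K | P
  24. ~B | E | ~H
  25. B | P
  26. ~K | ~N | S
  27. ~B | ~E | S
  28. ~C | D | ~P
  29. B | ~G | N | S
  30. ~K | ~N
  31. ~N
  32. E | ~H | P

Case P = True:
  (~N) forces N = False.
  (H | N) forces H = True.
  (C | ~H) forces C = True.
  (~C | D | ~P) forces D = True.
  (~D | ~P | S) forces S = True.
  (~B | ~D | ~S) forces B = False.
  (~C | G | ~S) forces G = True.
  Clause (B | ~G) is falsified — contradiction.
Case P = False:
  (E | P) forces E = True.
  (B | P) forces B = True.
  (~B | ~E | S) forces S = True.
  (C | ~S) forces C = True.
  Clause (~C | P | ~S) is falsified — contradiction.
Both cases fail, so the formula is unsatisfiable.

UNSATISFIABLE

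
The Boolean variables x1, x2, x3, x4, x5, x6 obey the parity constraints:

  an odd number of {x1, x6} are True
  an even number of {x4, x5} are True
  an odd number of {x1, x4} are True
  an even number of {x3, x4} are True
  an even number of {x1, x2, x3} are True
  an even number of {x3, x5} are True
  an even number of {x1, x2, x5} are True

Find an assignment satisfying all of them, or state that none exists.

x1: False, x2: True, x3: True, x4: True, x5: True, x6: True

{x1, x6}: 1 true → odd ✓
{x4, x5}: 2 true → even ✓
{x1, x4}: 1 true → odd ✓
{x3, x4}: 2 true → even ✓
{x1, x2, x3}: 2 true → even ✓
{x3, x5}: 2 true → even ✓
{x1, x2, x5}: 2 true → even ✓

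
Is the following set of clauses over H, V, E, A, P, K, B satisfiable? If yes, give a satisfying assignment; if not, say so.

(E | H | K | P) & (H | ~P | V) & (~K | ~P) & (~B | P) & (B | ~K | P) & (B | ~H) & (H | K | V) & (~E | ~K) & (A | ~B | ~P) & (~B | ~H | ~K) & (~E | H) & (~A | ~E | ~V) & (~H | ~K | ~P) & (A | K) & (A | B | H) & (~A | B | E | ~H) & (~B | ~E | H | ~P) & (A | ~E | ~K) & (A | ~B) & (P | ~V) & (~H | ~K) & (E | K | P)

H = False, V = True, E = False, A = True, P = True, K = False, B = True

Set H = False.
  then (~E | H) forces E = False.
Try V = False:
  (H | ~P | V) forces P = False.
  (E | H | K | P) forces K = True.
  (~B | P) forces B = False.
  clause (B | ~K | P) is falsified — backtrack.
So V = True.
  then (P | ~V) forces P = True.
  then (~K | ~P) forces K = False.
  then (A | K) forces A = True.
Set B = True.
All clauses satisfied.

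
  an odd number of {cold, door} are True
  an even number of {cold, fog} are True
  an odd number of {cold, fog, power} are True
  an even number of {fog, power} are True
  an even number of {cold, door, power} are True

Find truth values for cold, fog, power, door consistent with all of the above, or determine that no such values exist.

cold = True, fog = True, power = True, door = False

{cold, door}: 1 true → odd ✓
{cold, fog}: 2 true → even ✓
{cold, fog, power}: 3 true → odd ✓
{fog, power}: 2 true → even ✓
{cold, door, power}: 2 true → even ✓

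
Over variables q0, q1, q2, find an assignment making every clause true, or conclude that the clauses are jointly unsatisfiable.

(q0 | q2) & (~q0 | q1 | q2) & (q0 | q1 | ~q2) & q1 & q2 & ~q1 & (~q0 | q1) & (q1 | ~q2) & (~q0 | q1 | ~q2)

UNSATISFIABLE

Case q1 = True:
  Clause (~q1) is falsified — contradiction.
Case q1 = False:
  Clause (q1) is falsified — contradiction.
Both cases fail, so the formula is unsatisfiable.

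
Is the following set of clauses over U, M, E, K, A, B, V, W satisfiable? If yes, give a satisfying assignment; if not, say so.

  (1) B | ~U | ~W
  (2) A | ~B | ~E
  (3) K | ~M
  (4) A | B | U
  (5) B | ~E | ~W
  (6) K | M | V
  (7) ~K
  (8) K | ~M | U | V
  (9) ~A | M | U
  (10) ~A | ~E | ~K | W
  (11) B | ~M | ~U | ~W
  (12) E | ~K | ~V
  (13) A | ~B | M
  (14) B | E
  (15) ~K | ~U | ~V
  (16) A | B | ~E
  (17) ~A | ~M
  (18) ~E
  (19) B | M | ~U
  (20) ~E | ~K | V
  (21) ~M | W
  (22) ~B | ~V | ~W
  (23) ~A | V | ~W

Unit clause (~K) forces K = False.
Unit clause (~E) forces E = False.
In (K | ~M) only ~M is left, so M = False.
In (K | M | V) only V is left, so V = True.
In (B | E) only B is left, so B = True.
In (~B | ~V | ~W) only ~W is left, so W = False.
In (A | ~B | M) only A is left, so A = True.
In (~A | M | U) only U is left, so U = True.
All clauses satisfied.

U = True; M = False; E = False; K = False; A = True; B = True; V = True; W = False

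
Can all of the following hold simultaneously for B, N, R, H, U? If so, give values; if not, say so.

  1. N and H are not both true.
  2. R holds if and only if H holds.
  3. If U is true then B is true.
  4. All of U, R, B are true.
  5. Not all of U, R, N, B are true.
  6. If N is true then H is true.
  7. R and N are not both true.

B: True; N: False; R: True; H: True; U: True

  (1) N=F, H=T — not both ✓
  (2) R=T, H=T — same ✓
  (3) U=T ⇒ B: T ✓
  (4) {U, R, B}: all 3 true ✓
  (5) {U, R, N, B}: 3/4 true — not all ✓
  (6) N=F ⇒ H: vacuous ✓
  (7) R=T, N=F — not both ✓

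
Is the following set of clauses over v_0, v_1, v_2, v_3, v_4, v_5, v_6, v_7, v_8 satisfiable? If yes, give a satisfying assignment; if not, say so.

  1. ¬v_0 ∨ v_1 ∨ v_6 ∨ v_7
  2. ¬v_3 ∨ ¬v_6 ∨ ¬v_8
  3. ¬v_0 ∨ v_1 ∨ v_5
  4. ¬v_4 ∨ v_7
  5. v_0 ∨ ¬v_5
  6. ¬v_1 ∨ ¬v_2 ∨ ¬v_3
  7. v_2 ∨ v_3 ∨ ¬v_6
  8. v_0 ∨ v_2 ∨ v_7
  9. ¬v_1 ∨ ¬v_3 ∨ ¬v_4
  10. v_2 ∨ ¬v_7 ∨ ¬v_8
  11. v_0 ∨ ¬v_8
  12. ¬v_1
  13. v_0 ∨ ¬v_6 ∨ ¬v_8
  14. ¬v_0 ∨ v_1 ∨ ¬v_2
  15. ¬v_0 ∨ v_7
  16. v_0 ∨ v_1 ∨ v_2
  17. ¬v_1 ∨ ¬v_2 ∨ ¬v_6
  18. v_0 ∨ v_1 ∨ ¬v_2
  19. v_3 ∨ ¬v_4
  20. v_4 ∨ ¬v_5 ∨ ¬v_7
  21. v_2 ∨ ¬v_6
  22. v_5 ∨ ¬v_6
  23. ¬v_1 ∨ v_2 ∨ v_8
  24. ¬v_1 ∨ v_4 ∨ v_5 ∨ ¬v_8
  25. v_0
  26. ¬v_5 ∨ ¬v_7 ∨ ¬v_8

Unit clause (¬v_1) forces v_1 = False.
Unit clause (v_0) forces v_0 = True.
In (¬v_0 ∨ v_1 ∨ v_5) only v_5 is left, so v_5 = True.
In (¬v_0 ∨ v_1 ∨ ¬v_2) only ¬v_2 is left, so v_2 = False.
In (¬v_0 ∨ v_7) only v_7 is left, so v_7 = True.
In (v_4 ∨ ¬v_5 ∨ ¬v_7) only v_4 is left, so v_4 = True.
In (v_2 ∨ ¬v_6) only ¬v_6 is left, so v_6 = False.
In (¬v_5 ∨ ¬v_7 ∨ ¬v_8) only ¬v_8 is left, so v_8 = False.
In (v_3 ∨ ¬v_4) only v_3 is left, so v_3 = True.
All clauses satisfied.

v_0=T, v_1=F, v_2=F, v_3=T, v_4=T, v_5=T, v_6=F, v_7=T, v_8=F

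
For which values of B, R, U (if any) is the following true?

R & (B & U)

B=T; R=T; U=T

  B & U = True
Both conjuncts True, so the formula holds.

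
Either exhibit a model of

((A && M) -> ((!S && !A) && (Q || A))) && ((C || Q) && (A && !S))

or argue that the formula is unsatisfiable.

Q: False, A: True, M: False, S: False, C: True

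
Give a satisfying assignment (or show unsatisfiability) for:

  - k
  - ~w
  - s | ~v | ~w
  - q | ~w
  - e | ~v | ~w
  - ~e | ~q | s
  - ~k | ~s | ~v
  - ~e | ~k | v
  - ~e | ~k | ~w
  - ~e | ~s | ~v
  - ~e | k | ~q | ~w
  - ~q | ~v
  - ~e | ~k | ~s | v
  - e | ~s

q: True, v: False, e: False, w: False, s: False, k: True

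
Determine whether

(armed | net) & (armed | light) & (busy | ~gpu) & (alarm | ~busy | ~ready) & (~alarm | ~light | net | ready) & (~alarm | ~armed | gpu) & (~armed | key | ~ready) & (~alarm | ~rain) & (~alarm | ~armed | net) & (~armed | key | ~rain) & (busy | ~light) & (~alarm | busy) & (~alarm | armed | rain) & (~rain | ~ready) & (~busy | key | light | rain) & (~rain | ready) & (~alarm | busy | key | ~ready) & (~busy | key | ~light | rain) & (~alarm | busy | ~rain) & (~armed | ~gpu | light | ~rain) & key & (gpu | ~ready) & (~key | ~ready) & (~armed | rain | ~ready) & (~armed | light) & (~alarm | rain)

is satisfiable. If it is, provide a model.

Unit clause (key) forces key = True.
In (~key | ~ready) only ~ready is left, so ready = False.
In (~rain | ready) only ~rain is left, so rain = False.
In (~alarm | rain) only ~alarm is left, so alarm = False.
Try busy = False:
  (busy | ~gpu) forces gpu = False.
  (busy | ~light) forces light = False.
  (armed | light) forces armed = True.
  clause (~armed | light) is falsified — backtrack.
So busy = True.
Set light = True.
Set net = False.
  then (armed | net) forces armed = True.
Set gpu = False.
All clauses satisfied.

busy=T; ready=F; rain=F; light=T; net=F; key=T; alarm=F; armed=T; gpu=F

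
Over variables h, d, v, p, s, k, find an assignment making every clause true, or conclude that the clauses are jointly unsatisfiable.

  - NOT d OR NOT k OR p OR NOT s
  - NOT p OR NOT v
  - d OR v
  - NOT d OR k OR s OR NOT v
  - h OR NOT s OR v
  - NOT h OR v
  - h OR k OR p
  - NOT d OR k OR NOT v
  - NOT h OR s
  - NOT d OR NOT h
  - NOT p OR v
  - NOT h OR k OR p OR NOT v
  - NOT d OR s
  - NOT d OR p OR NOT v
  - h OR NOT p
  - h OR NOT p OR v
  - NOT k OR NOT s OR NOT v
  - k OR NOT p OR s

Set h = False.
  then (h OR NOT p) forces p = False.
  then (h OR k OR p) forces k = True.
Set d = False.
  then (d OR v) forces v = True.
  then (NOT k OR NOT s OR NOT v) forces s = False.
All clauses satisfied.

h: False; d: False; v: True; p: False; s: False; k: True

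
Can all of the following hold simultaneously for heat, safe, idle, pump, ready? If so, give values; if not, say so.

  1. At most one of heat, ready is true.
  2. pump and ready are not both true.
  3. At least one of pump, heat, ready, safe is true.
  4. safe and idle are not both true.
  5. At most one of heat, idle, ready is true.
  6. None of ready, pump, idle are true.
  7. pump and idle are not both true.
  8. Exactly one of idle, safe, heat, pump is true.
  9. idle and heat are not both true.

heat: True, safe: False, idle: False, pump: False, ready: False

  (1) {heat, ready}: 1 true — at most one ✓
  (2) pump=F, ready=F — not both ✓
  (3) {pump, heat, ready, safe}: 1 true — at least one ✓
  (4) safe=F, idle=F — not both ✓
  (5) {heat, idle, ready}: 1 true — at most one ✓
  (6) {ready, pump, idle}: 0 true — none ✓
  (7) pump=F, idle=F — not both ✓
  (8) {idle, safe, heat, pump}: 1 true — exactly one ✓
  (9) idle=F, heat=T — not both ✓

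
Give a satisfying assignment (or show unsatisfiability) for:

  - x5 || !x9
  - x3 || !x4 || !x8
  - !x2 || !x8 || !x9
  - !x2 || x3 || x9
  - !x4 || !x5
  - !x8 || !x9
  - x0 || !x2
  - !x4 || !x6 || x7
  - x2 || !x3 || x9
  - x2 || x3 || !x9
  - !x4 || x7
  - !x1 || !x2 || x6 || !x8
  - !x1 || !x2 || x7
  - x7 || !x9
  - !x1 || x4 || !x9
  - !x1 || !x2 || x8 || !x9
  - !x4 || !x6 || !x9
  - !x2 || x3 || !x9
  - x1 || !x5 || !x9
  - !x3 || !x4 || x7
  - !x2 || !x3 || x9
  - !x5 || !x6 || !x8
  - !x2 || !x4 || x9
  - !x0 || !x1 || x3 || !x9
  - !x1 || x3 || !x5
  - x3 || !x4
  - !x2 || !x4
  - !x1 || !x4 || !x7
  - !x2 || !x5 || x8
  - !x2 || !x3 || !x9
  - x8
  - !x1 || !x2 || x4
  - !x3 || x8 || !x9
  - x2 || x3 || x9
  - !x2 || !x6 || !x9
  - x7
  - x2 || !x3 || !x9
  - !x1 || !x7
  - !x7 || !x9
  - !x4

No satisfying assignment exists.

Case x3 = True:
  (x8) forces x8 = True.
  (!x8 || !x9) forces x9 = False.
  (x2 || !x3 || x9) forces x2 = True.
  Clause (!x2 || !x3 || x9) is falsified — contradiction.
Case x3 = False:
  (x3 || !x4) forces x4 = False.
  (x8) forces x8 = True.
  (!x8 || !x9) forces x9 = False.
  (!x2 || x3 || x9) forces x2 = False.
  Clause (x2 || x3 || x9) is falsified — contradiction.
Both cases fail, so the formula is unsatisfiable.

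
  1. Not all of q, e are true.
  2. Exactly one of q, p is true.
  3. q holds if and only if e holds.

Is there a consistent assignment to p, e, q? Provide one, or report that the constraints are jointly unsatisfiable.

p: True; e: False; q: False

  (1) {q, e}: 0/2 true — not all ✓
  (2) {q, p}: 1 true — exactly one ✓
  (3) q=F, e=F — same ✓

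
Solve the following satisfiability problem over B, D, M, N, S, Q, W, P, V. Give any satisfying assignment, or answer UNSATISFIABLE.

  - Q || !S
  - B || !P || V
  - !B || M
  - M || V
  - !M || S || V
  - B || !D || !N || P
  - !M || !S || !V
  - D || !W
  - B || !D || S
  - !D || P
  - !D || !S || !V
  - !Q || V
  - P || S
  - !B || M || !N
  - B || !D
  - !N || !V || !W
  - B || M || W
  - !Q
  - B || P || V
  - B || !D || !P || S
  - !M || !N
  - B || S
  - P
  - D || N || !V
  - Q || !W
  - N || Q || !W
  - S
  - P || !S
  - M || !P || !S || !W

UNSATISFIABLE

Case S = True:
  (Q || !S) forces Q = True.
  Clause (!Q) is falsified — contradiction.
Case S = False:
  Clause (S) is falsified — contradiction.
Both cases fail, so the formula is unsatisfiable.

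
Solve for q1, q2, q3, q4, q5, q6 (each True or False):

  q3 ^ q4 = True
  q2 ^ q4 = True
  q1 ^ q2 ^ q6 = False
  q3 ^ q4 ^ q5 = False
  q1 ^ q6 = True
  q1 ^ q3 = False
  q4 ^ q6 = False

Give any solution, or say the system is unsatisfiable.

q1=T; q2=T; q3=T; q4=F; q5=T; q6=F

q3 ^ q4 = T ^ F = True ✓
q2 ^ q4 = T ^ F = True ✓
q1 ^ q2 ^ q6 = T ^ T ^ F = False ✓
q3 ^ q4 ^ q5 = T ^ F ^ T = False ✓
q1 ^ q6 = T ^ F = True ✓
q1 ^ q3 = T ^ T = False ✓
q4 ^ q6 = F ^ F = False ✓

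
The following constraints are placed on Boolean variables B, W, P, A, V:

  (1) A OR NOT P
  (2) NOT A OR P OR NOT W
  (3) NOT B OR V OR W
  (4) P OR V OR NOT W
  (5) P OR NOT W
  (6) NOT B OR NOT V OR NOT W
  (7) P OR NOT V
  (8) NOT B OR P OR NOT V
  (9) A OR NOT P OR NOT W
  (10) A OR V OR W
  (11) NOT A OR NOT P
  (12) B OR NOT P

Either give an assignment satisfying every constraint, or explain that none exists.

B = False; W = False; P = False; A = True; V = False

Set B = False.
  then (B OR NOT P) forces P = False.
  then (P OR NOT W) forces W = False.
  then (P OR NOT V) forces V = False.
  then (A OR V OR W) forces A = True.
All clauses satisfied.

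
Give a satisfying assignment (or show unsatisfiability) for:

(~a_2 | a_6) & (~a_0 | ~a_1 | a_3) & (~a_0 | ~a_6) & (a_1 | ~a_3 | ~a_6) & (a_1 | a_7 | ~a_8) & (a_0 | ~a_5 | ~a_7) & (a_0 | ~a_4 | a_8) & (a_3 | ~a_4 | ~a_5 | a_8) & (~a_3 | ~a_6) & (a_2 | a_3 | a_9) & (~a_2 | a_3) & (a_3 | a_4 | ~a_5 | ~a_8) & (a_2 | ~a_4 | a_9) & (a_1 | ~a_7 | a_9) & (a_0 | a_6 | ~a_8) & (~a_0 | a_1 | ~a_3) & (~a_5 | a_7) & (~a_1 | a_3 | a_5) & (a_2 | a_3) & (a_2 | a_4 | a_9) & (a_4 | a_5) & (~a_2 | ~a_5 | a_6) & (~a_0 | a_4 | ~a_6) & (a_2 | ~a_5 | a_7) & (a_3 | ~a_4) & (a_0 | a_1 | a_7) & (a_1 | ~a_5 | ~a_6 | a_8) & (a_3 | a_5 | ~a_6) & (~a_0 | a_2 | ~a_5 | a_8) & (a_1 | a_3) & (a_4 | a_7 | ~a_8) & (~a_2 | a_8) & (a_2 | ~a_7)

Set a_0 = True.
  then (~a_0 | ~a_6) forces a_6 = False.
  then (~a_2 | a_6) forces a_2 = False.
  then (a_2 | a_3) forces a_3 = True.
  then (a_2 | ~a_7) forces a_7 = False.
  then (~a_0 | a_1 | ~a_3) forces a_1 = True.
  then (~a_5 | a_7) forces a_5 = False.
  then (a_4 | a_5) forces a_4 = True.
  then (a_2 | ~a_4 | a_9) forces a_9 = True.
Set a_8 = False.
All clauses satisfied.

a_0 = True, a_1 = True, a_2 = False, a_3 = True, a_4 = True, a_5 = False, a_6 = False, a_7 = False, a_8 = False, a_9 = True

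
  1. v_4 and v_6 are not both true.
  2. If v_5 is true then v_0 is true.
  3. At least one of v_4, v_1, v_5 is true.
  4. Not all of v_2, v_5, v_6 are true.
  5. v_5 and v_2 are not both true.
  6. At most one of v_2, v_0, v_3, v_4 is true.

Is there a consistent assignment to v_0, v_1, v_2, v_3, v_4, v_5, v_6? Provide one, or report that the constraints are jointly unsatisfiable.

v_0 = True, v_1 = True, v_2 = False, v_3 = False, v_4 = False, v_5 = True, v_6 = False

  (1) v_4=F, v_6=F — not both ✓
  (2) v_5=T ⇒ v_0: T ✓
  (3) {v_4, v_1, v_5}: 2 true — at least one ✓
  (4) {v_2, v_5, v_6}: 1/3 true — not all ✓
  (5) v_5=T, v_2=F — not both ✓
  (6) {v_2, v_0, v_3, v_4}: 1 true — at most one ✓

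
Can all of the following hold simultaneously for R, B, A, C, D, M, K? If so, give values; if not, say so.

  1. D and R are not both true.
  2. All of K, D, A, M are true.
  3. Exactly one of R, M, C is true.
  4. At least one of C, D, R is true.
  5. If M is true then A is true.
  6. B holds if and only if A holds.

R=F, B=T, A=T, C=F, D=T, M=T, K=T

  (1) D=T, R=F — not both ✓
  (2) {K, D, A, M}: all 4 true ✓
  (3) {R, M, C}: 1 true — exactly one ✓
  (4) {C, D, R}: 1 true — at least one ✓
  (5) M=T ⇒ A: T ✓
  (6) B=T, A=T — same ✓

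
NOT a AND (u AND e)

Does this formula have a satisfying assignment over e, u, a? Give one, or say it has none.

e = True, u = True, a = False

  NOT a = True
  u AND e = True
Both conjuncts True, so the formula holds.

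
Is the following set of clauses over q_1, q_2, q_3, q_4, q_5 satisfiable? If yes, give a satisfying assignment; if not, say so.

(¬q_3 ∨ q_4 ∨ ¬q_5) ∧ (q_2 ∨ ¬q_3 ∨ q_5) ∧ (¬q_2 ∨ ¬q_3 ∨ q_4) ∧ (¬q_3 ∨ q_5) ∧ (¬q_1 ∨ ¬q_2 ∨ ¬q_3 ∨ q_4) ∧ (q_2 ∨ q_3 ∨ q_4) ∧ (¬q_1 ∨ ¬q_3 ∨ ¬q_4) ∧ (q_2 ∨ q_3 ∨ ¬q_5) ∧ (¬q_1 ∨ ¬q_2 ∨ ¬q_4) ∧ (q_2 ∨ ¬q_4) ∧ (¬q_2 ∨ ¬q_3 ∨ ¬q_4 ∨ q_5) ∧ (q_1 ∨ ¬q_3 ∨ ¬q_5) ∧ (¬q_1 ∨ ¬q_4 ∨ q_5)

q_1 = True, q_2 = True, q_3 = False, q_4 = False, q_5 = True

Set q_1 = True.
Try q_2 = False:
  (q_2 ∨ ¬q_4) forces q_4 = False.
  (q_2 ∨ q_3 ∨ q_4) forces q_3 = True.
  (¬q_3 ∨ q_4 ∨ ¬q_5) forces q_5 = False.
  clause (q_2 ∨ ¬q_3 ∨ q_5) is falsified — backtrack.
So q_2 = True.
  then (¬q_1 ∨ ¬q_2 ∨ ¬q_4) forces q_4 = False.
  then (¬q_2 ∨ ¬q_3 ∨ q_4) forces q_3 = False.
Set q_5 = True.
All clauses satisfied.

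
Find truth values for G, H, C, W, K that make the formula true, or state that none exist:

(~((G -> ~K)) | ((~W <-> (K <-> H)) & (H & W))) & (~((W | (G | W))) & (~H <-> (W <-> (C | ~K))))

Case W = True: the conjunct ~((W | (G | W))) becomes ~((True | True)) = False.
Case W = False: the formula simplifies to ~((G -> ~K)) & (~G & (~H <-> ~((C | ~K)))).
  G = True: the conjunct ~G is False.
  G = False: the conjunct ~((G -> ~K)) becomes ~((False -> ~K)) = False.
Both cases fail — unsatisfiable.

Unsatisfiable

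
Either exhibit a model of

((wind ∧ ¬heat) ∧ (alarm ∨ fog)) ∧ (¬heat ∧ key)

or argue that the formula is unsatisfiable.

heat = False, wind = True, alarm = False, key = True, fog = True

  (wind ∧ ¬heat) ∧ (alarm ∨ fog) = True
    wind ∧ ¬heat = True
      ¬heat = True
    alarm ∨ fog = True
  ¬heat ∧ key = True
    ¬heat = True
Both conjuncts True, so the formula holds.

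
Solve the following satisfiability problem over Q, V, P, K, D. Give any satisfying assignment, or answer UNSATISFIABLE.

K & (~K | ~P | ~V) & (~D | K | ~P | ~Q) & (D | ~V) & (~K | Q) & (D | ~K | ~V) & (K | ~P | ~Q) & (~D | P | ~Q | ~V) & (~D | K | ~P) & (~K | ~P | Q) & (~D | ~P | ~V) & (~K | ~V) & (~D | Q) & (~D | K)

Q=T, V=F, P=F, K=T, D=T

Unit clause (K) forces K = True.
In (~K | Q) only Q is left, so Q = True.
In (~K | ~V) only ~V is left, so V = False.
Set P = False.
Set D = True.
All clauses satisfied.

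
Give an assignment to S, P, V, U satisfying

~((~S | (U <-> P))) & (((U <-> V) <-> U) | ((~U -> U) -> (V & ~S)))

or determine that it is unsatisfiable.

S = True; P = True; V = True; U = False

  ~((~S | (U <-> P))) = True
    ~S | (U <-> P) = False
      ~S = False
      U <-> P = False
  ((U <-> V) <-> U) | ((~U -> U) -> (V & ~S)) = True
    (U <-> V) <-> U = True
      U <-> V = False
    (~U -> U) -> (V & ~S) = True
      ~U -> U = False
        ~U = True
      V & ~S = False
        ~S = False
Both conjuncts True, so the formula holds.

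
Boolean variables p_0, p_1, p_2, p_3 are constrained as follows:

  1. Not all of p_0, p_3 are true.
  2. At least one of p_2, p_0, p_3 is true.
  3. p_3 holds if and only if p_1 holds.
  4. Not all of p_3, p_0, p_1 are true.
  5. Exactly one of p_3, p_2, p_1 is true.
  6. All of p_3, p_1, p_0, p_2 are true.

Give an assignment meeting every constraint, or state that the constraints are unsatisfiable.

Case p_1 = True:
  (3) with p_1=T forces p_3 = True.
  Constraint (5) is violated (p_3=T, p_1=T) — contradiction.
Case p_1 = False:
  Constraint (6) is violated (p_1=F) — contradiction.
Both cases fail — unsatisfiable.

UNSATISFIABLE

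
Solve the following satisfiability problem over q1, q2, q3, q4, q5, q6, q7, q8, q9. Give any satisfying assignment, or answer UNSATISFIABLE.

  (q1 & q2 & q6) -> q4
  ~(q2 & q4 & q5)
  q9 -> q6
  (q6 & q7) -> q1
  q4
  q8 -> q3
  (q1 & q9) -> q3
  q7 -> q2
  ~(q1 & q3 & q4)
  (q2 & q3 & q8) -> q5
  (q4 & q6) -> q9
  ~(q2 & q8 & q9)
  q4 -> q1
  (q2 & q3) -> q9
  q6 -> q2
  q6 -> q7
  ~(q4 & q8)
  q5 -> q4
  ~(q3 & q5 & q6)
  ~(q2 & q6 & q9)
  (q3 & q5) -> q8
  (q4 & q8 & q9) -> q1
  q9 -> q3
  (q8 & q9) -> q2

Unit clause (q4) forces q4 = True.
In (q1 | ~q4) only q1 is left, so q1 = True.
In (~q4 | ~q8) only ~q8 is left, so q8 = False.
In (~q1 | ~q3 | ~q4) only ~q3 is left, so q3 = False.
In (q3 | ~q9) only ~q9 is left, so q9 = False.
In (~q4 | ~q6 | q9) only ~q6 is left, so q6 = False.
Set q2 = True.
  then (~q2 | ~q4 | ~q5) forces q5 = False.
Set q7 = False.
All clauses satisfied.

q1=T, q2=T, q3=F, q4=T, q5=F, q6=F, q7=F, q8=F, q9=F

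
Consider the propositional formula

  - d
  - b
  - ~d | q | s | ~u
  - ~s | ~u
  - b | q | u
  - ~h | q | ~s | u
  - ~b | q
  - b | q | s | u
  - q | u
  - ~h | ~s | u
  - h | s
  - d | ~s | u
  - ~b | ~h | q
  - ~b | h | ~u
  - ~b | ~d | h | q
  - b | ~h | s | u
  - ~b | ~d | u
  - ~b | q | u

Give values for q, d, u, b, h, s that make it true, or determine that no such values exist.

Unit clause (d) forces d = True.
Unit clause (b) forces b = True.
In (~b | q) only q is left, so q = True.
In (~b | ~d | u) only u is left, so u = True.
In (~s | ~u) only ~s is left, so s = False.
In (h | s) only h is left, so h = True.
All clauses satisfied.

q: True, d: True, u: True, b: True, h: True, s: False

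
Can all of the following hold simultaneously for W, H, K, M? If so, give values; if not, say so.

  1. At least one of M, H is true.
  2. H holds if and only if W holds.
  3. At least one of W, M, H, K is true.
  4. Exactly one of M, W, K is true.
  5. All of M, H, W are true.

UNSATISFIABLE

Case M = True:
  (4) with M=T forces W = False.
  Constraint (5) is violated (W=F) — contradiction.
Case M = False:
  Constraint (5) is violated (M=F) — contradiction.
Both cases fail — unsatisfiable.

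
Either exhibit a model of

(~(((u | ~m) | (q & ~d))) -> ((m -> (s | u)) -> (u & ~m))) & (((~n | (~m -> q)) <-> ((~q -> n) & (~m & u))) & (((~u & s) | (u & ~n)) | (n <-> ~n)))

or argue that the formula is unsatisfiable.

m=F, q=T, n=F, d=F, u=T, s=T

  ~(((u | ~m) | (q & ~d))) -> ((m -> (s | u)) -> (u & ~m)) = True
    ~(((u | ~m) | (q & ~d))) = False
      (u | ~m) | (q & ~d) = True
        u | ~m = True
          ~m = True
        q & ~d = True
          ~d = True
    (m -> (s | u)) -> (u & ~m) = True
      m -> (s | u) = True
        s | u = True
      u & ~m = True
        ~m = True
  ((~n | (~m -> q)) <-> ((~q -> n) & (~m & u))) & (((~u & s) | (u & ~n)) | (n <-> ~n)) = True
    (~n | (~m -> q)) <-> ((~q -> n) & (~m & u)) = True
      ~n | (~m -> q) = True
        ~n = True
        ~m -> q = True
          ~m = True
      (~q -> n) & (~m & u) = True
        ~q -> n = True
          ~q = False
        ~m & u = True
          ~m = True
    ((~u & s) | (u & ~n)) | (n <-> ~n) = True
      (~u & s) | (u & ~n) = True
        ~u & s = False
          ~u = False
        u & ~n = True
          ~n = True
      n <-> ~n = False
        ~n = True
Both conjuncts True, so the formula holds.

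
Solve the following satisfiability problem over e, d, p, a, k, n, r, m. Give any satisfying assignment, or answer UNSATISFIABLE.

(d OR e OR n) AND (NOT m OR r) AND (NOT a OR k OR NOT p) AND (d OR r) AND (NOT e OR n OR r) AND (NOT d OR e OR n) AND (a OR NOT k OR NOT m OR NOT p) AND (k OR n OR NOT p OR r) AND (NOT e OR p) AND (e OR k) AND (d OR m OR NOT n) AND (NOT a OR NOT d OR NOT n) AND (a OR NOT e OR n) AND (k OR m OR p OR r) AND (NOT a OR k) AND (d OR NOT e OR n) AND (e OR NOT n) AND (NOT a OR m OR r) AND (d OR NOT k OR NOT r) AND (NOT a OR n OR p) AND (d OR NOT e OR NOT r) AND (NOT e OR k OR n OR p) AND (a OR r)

Set e = True.
  then (NOT e OR p) forces p = True.
Try d = False:
  (d OR r) forces r = True.
  clause (d OR NOT e OR NOT r) is falsified — backtrack.
So d = True.
Set a = False.
  then (a OR NOT e OR n) forces n = True.
  then (a OR r) forces r = True.
Set k = False.
Set m = True.
All clauses satisfied.

e=T, d=T, p=T, a=F, k=F, n=T, r=T, m=T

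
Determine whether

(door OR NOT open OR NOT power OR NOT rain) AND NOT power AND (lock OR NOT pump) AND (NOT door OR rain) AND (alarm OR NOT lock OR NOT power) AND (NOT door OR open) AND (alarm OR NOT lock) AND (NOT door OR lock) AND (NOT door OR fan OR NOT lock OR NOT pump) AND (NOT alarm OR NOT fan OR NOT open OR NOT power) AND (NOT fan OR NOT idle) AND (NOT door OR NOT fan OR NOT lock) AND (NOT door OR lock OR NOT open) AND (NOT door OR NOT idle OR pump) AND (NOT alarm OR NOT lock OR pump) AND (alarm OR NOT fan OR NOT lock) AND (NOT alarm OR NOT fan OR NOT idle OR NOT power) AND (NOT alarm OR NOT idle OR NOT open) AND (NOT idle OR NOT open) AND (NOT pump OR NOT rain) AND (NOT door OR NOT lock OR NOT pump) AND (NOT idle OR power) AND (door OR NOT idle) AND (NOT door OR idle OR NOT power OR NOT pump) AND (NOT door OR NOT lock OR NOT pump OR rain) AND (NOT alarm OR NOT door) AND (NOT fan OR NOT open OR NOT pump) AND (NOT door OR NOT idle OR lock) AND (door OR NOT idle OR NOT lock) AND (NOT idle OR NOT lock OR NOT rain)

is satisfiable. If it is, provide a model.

Unit clause (NOT power) forces power = False.
In (NOT idle OR power) only NOT idle is left, so idle = False.
Set rain = False.
  then (NOT door OR rain) forces door = False.
Set fan = False.
Set open = True.
Set pump = False.
Set alarm = False.
  then (alarm OR NOT lock) forces lock = False.
All clauses satisfied.

rain = False; fan = False; door = False; open = True; idle = False; pump = False; alarm = False; power = False; lock = False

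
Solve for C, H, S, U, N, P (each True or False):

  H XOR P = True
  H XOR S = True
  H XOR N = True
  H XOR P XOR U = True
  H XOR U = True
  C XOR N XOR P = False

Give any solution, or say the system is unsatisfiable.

C = False, H = True, S = False, U = False, N = False, P = False

H XOR P = T XOR F = True ✓
H XOR S = T XOR F = True ✓
H XOR N = T XOR F = True ✓
H XOR P XOR U = T XOR F XOR F = True ✓
H XOR U = T XOR F = True ✓
C XOR N XOR P = F XOR F XOR F = False ✓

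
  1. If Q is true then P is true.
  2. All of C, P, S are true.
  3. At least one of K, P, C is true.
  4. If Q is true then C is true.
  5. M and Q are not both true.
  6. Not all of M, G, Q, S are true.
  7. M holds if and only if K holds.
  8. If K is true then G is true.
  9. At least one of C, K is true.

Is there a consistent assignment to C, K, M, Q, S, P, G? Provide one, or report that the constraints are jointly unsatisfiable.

C: True, K: True, M: True, Q: False, S: True, P: True, G: True

  (1) Q=F ⇒ P: vacuous ✓
  (2) {C, P, S}: all 3 true ✓
  (3) {K, P, C}: 3 true — at least one ✓
  (4) Q=F ⇒ C: vacuous ✓
  (5) M=T, Q=F — not both ✓
  (6) {M, G, Q, S}: 3/4 true — not all ✓
  (7) M=T, K=T — same ✓
  (8) K=T ⇒ G: T ✓
  (9) {C, K}: 2 true — at least one ✓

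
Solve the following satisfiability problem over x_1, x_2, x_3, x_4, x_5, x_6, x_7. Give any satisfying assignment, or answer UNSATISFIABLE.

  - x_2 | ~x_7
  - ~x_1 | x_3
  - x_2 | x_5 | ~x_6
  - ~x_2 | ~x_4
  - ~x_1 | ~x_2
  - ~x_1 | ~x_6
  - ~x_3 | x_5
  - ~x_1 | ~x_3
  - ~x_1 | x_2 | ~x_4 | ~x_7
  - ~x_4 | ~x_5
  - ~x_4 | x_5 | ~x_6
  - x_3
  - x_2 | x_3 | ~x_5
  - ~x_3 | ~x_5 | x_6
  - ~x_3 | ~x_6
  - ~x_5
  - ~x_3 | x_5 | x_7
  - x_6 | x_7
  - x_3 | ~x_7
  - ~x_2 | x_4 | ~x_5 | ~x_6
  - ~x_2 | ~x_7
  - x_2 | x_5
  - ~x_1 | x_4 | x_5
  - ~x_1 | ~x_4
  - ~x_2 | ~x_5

Case x_3 = True:
  (~x_3 | x_5) forces x_5 = True.
  Clause (~x_5) is falsified — contradiction.
Case x_3 = False:
  Clause (x_3) is falsified — contradiction.
Both cases fail, so the formula is unsatisfiable.

Unsatisfiable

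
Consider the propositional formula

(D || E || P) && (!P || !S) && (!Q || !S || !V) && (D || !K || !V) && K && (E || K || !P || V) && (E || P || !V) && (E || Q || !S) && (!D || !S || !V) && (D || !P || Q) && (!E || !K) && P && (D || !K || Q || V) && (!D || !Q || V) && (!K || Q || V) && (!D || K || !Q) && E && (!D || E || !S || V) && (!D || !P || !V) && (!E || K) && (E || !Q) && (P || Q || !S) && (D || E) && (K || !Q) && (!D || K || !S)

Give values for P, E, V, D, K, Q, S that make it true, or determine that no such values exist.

Case E = True:
  (K) forces K = True.
  Clause (!E || !K) is falsified — contradiction.
Case E = False:
  Clause (E) is falsified — contradiction.
Both cases fail, so the formula is unsatisfiable.

UNSATISFIABLE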